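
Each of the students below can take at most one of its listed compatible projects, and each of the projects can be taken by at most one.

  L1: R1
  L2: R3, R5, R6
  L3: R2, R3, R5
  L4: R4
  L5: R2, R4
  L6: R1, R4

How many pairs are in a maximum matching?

5

Unit-capacity flow: source→left, listed edges, right→sink; max matching = max flow.
Augmenting path L1→R1 (+1); matched 1.
Augmenting path L2→R3 (+1); matched 2.
Augmenting path L3→R2 (+1); matched 3.
Augmenting path L4→R4 (+1); matched 4.
Augmenting path L5→R2→L3→R5 (+1); matched 5.
No augmenting path remains; maximum matching = 5.
König certificate: {L2, L3, L5, R1, R4} is a vertex cover of size 5 (every listed pair touches it), so no matching can be larger.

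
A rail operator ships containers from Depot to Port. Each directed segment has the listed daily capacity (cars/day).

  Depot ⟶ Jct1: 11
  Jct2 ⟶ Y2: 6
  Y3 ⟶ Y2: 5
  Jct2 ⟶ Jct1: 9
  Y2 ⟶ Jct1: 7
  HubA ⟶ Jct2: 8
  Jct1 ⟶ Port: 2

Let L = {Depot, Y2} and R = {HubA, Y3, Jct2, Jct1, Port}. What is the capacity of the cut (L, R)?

Edges leaving {Depot, Y2}: Depot→Jct1 (11), Y2→Jct1 (7).
Cut capacity = 11 + 7 = 18.

18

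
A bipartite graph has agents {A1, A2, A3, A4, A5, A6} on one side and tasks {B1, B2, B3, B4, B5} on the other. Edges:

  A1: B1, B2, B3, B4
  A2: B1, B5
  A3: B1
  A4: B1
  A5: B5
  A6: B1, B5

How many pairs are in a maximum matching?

3

Unit-capacity flow: source→left, listed edges, right→sink; max matching = max flow.
Augmenting path A1→B1 (+1); matched 1.
Augmenting path A2→B5 (+1); matched 2.
Augmenting path A3→B1→A1→B2 (+1); matched 3.
No augmenting path remains; maximum matching = 3.
König certificate: {A1, B1, B5} is a vertex cover of size 3 (every listed pair touches it), so no matching can be larger.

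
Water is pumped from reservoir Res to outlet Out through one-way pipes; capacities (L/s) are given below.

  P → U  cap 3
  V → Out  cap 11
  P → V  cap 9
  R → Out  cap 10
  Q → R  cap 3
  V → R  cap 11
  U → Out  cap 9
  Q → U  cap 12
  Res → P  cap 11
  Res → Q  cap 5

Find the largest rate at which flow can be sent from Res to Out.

16

Augment Res→P→U→Out: bottleneck 3, flow now 3.
Augment Res→P→V→Out: bottleneck 8, flow now 11.
Augment Res→Q→R→Out: bottleneck 3, flow now 14.
Augment Res→Q→U→Out: bottleneck 2, flow now 16.
No augmenting path remains; maximum flow = 16.
In the residual graph, reachable from Res: {Res}.
Min-cut edges: Res→P (11), Res→Q (5); capacity 11 + 5 = 16.
This cut is saturated, so no flow can exceed 16.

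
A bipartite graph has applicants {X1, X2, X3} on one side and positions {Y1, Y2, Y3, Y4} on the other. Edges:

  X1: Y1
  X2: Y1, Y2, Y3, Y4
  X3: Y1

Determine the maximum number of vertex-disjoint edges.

Unit-capacity flow: source→left, listed edges, right→sink; max matching = max flow.
Augmenting path X1→Y1 (+1); matched 1.
Augmenting path X2→Y2 (+1); matched 2.
No augmenting path remains; maximum matching = 2.
König certificate: {X2, Y1} is a vertex cover of size 2 (every listed pair touches it), so no matching can be larger.

2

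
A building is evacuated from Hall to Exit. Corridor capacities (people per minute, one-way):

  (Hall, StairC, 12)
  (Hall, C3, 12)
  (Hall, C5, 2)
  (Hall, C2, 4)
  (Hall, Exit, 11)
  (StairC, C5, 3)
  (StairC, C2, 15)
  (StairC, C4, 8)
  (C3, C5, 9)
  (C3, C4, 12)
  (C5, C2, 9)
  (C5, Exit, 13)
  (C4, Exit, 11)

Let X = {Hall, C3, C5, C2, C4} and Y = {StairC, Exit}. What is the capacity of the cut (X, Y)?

Edges leaving {Hall, C3, C5, C2, C4}: Hall→StairC (12), Hall→Exit (11), C5→Exit (13), C4→Exit (11).
Cut capacity = 12 + 11 + 13 + 11 = 47.

47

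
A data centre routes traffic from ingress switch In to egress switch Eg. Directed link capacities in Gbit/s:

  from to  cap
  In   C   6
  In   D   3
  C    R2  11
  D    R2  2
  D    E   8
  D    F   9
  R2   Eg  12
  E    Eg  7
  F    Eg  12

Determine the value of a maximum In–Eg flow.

9

Augment In→C→R2→Eg: bottleneck 6, flow now 6.
Augment In→D→R2→Eg: bottleneck 2, flow now 8.
Augment In→D→E→Eg: bottleneck 1, flow now 9.
No augmenting path remains; maximum flow = 9.
In the residual graph, reachable from In: {In}.
Min-cut edges: In→C (6), In→D (3); capacity 6 + 3 = 9.
This cut is saturated, so no flow can exceed 9.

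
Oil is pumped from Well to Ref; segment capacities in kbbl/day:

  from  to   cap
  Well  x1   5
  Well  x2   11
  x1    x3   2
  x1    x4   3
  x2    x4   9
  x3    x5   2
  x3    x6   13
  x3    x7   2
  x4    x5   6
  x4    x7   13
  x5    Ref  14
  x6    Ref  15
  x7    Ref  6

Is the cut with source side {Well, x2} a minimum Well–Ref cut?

Yes — it is a minimum cut (capacity 14).

Given cut capacity: 5 + 9 = 14.
Augment Well→x1→x3→x5→Ref: bottleneck 2, flow now 2.
Augment Well→x1→x4→x5→Ref: bottleneck 3, flow now 5.
Augment Well→x2→x4→x5→Ref: bottleneck 3, flow now 8.
Augment Well→x2→x4→x7→Ref: bottleneck 6, flow now 14.
No augmenting path remains; maximum flow = 14.
Cut capacity 14 equals the max flow, so it is a minimum cut.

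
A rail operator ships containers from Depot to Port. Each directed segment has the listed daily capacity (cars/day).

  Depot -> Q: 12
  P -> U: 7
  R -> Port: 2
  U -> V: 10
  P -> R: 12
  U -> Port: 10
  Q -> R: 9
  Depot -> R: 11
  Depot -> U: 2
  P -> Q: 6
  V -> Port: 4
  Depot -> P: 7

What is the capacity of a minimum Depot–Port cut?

Augment Depot→R→Port: bottleneck 2, flow now 2.
Augment Depot→U→Port: bottleneck 2, flow now 4.
Augment Depot→P→U→Port: bottleneck 7, flow now 11.
No augmenting path remains; maximum flow = 11.
By max-flow min-cut, the minimum cut capacity equals the max flow.
In the residual graph, reachable from Depot: {Depot, Q, R}.
Min-cut edges: Depot→P (7), Depot→U (2), R→Port (2); capacity 7 + 2 + 2 = 11.

11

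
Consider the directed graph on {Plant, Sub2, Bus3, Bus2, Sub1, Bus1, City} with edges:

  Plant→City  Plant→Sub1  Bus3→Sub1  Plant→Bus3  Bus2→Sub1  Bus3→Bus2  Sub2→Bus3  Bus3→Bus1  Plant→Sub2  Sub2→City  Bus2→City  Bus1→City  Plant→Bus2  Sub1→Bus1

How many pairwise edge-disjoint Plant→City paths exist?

4

Assign every edge capacity 1; by Menger, the answer equals the max flow.
Path Plant→City (+1); total 1.
Path Plant→Sub2→City (+1); total 2.
Path Plant→Bus2→City (+1); total 3.
Path Plant→Bus3→Bus1→City (+1); total 4.
No residual Plant→City path; max flow = 4.
Certifying cut of size 4: {Bus1→City, Bus2→City, Plant→City, Plant→Sub2}.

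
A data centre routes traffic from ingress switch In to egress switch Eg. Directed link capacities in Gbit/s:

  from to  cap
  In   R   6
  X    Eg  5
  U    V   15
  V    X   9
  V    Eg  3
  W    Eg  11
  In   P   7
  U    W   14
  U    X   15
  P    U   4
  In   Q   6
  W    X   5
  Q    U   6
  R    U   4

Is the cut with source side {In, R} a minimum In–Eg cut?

No — its capacity is 17, but the minimum cut has capacity 14.

Given cut capacity: 7 + 6 + 4 = 17.
Augment In→P→U→V→Eg: bottleneck 3, flow now 3.
Augment In→P→U→W→Eg: bottleneck 1, flow now 4.
Augment In→Q→U→W→Eg: bottleneck 6, flow now 10.
Augment In→R→U→W→Eg: bottleneck 4, flow now 14.
No augmenting path remains; maximum flow = 14.
In the residual graph, reachable from In: {In, P, R}.
Min-cut edges: In→Q (6), P→U (4), R→U (4); capacity 6 + 4 + 4 = 14.
Cut capacity 17 exceeds the max flow 14, so it is not minimum.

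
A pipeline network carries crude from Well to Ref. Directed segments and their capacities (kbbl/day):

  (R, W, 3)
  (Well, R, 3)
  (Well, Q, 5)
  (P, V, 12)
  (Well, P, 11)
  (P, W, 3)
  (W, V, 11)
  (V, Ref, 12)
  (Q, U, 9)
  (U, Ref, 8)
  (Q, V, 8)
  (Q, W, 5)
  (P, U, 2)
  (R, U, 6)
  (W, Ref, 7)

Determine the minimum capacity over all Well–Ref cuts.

19

Augment Well→P→U→Ref: bottleneck 2, flow now 2.
Augment Well→P→V→Ref: bottleneck 9, flow now 11.
Augment Well→Q→U→Ref: bottleneck 5, flow now 16.
Augment Well→R→U→Ref: bottleneck 1, flow now 17.
Augment Well→R→W→Ref: bottleneck 2, flow now 19.
No augmenting path remains; maximum flow = 19.
By max-flow min-cut, the minimum cut capacity equals the max flow.
In the residual graph, reachable from Well: {Well}.
Min-cut edges: Well→P (11), Well→Q (5), Well→R (3); capacity 11 + 5 + 3 = 19.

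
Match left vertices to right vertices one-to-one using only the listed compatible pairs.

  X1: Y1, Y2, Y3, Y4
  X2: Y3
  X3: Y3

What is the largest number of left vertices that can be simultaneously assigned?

Unit-capacity flow: source→left, listed edges, right→sink; max matching = max flow.
Augmenting path X1→Y1 (+1); matched 1.
Augmenting path X2→Y3 (+1); matched 2.
No augmenting path remains; maximum matching = 2.
König certificate: {X1, Y3} is a vertex cover of size 2 (every listed pair touches it), so no matching can be larger.

2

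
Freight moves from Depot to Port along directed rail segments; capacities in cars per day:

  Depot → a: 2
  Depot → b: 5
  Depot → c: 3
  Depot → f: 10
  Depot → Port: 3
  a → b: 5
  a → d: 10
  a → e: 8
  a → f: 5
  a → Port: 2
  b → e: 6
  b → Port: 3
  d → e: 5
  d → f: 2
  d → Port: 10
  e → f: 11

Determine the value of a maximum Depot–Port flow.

Augment Depot→Port: bottleneck 3, flow now 3.
Augment Depot→a→Port: bottleneck 2, flow now 5.
Augment Depot→b→Port: bottleneck 3, flow now 8.
No augmenting path remains; maximum flow = 8.
In the residual graph, reachable from Depot: {Depot, b, c, e, f}.
Min-cut edges: Depot→a (2), Depot→Port (3), b→Port (3); capacity 2 + 3 + 3 = 8.
This cut is saturated, so no flow can exceed 8.

8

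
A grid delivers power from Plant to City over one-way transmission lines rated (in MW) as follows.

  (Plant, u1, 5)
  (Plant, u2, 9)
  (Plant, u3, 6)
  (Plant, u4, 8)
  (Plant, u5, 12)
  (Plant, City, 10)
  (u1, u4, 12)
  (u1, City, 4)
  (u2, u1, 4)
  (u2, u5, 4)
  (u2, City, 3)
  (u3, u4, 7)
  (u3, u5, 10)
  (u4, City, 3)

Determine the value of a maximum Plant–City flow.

20

Augment Plant→City: bottleneck 10, flow now 10.
Augment Plant→u1→City: bottleneck 4, flow now 14.
Augment Plant→u2→City: bottleneck 3, flow now 17.
Augment Plant→u4→City: bottleneck 3, flow now 20.
No augmenting path remains; maximum flow = 20.
In the residual graph, reachable from Plant: {Plant, u1, u2, u3, u4, u5}.
Min-cut edges: Plant→City (10), u1→City (4), u2→City (3), u4→City (3); capacity 10 + 4 + 3 + 3 = 20.
This cut is saturated, so no flow can exceed 20.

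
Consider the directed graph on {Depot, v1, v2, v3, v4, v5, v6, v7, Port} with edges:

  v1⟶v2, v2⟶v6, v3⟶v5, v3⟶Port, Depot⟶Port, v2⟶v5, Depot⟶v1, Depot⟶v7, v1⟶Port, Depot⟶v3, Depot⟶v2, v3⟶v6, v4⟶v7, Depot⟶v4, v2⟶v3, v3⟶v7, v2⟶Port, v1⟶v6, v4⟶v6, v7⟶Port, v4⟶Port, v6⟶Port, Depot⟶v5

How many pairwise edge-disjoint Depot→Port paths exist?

6

Assign every edge capacity 1; by Menger, the answer equals the max flow.
Path Depot→Port (+1); total 1.
Path Depot→v1→Port (+1); total 2.
Path Depot→v2→Port (+1); total 3.
Path Depot→v3→Port (+1); total 4.
Path Depot→v4→Port (+1); total 5.
Path Depot→v7→Port (+1); total 6.
No residual Depot→Port path; max flow = 6.
Certifying cut of size 6: {Depot→Port, Depot→v1, Depot→v2, Depot→v3, Depot→v4, Depot→v7}.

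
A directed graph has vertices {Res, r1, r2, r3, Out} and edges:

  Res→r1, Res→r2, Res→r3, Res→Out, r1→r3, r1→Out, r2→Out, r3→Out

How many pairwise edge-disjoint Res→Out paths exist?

4

Assign every edge capacity 1; by Menger, the answer equals the max flow.
Path Res→Out (+1); total 1.
Path Res→r1→Out (+1); total 2.
Path Res→r2→Out (+1); total 3.
Path Res→r3→Out (+1); total 4.
No residual Res→Out path; max flow = 4.
Certifying cut of size 4: {Res→Out, Res→r1, Res→r2, Res→r3}.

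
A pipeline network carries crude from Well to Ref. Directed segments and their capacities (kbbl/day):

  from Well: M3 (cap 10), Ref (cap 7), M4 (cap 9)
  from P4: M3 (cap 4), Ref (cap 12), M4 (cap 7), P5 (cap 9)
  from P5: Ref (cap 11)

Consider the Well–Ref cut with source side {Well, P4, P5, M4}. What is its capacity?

Edges leaving {Well, P4, P5, M4}: Well→M3 (10), Well→Ref (7), P4→M3 (4), P4→Ref (12), P5→Ref (11).
Cut capacity = 10 + 7 + 4 + 12 + 11 = 44.

44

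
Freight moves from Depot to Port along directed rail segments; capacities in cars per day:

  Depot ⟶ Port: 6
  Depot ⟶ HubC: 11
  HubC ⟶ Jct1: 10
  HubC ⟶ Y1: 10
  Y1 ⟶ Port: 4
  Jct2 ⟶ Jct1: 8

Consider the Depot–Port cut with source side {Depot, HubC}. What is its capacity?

Edges leaving {Depot, HubC}: Depot→Port (6), HubC→Jct1 (10), HubC→Y1 (10).
Cut capacity = 6 + 10 + 10 = 26.

26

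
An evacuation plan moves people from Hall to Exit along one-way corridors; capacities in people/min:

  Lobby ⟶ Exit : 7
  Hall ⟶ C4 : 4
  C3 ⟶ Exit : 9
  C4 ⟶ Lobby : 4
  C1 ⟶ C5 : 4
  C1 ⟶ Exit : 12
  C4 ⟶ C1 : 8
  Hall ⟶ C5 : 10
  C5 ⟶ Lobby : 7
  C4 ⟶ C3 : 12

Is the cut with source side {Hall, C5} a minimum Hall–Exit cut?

Given cut capacity: 4 + 7 = 11.
Augment Hall→C5→Lobby→Exit: bottleneck 7, flow now 7.
Augment Hall→C4→C1→Exit: bottleneck 4, flow now 11.
No augmenting path remains; maximum flow = 11.
Cut capacity 11 equals the max flow, so it is a minimum cut.

Yes — it is a minimum cut (capacity 11).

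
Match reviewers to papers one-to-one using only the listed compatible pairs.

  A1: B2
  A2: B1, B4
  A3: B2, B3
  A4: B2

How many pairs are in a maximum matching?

3

Unit-capacity flow: source→left, listed edges, right→sink; max matching = max flow.
Augmenting path A1→B2 (+1); matched 1.
Augmenting path A2→B1 (+1); matched 2.
Augmenting path A3→B3 (+1); matched 3.
No augmenting path remains; maximum matching = 3.
König certificate: {A2, A3, B2} is a vertex cover of size 3 (every listed pair touches it), so no matching can be larger.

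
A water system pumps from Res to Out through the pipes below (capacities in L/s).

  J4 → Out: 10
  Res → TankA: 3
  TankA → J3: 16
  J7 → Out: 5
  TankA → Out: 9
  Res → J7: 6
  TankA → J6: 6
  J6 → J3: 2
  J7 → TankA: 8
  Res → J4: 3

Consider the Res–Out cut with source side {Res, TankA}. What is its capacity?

Edges leaving {Res, TankA}: Res→J7 (6), Res→J4 (3), TankA→J6 (6), TankA→J3 (16), TankA→Out (9).
Cut capacity = 6 + 3 + 6 + 16 + 9 = 40.

40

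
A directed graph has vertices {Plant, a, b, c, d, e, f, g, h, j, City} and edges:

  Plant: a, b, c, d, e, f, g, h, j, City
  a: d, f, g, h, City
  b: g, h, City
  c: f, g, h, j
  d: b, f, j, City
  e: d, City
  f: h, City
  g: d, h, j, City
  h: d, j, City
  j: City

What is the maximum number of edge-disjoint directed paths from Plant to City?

9

Assign every edge capacity 1; by Menger, the answer equals the max flow.
Path Plant→City (+1); total 1.
Path Plant→a→City (+1); total 2.
Path Plant→b→City (+1); total 3.
Path Plant→d→City (+1); total 4.
Path Plant→e→City (+1); total 5.
Path Plant→f→City (+1); total 6.
Path Plant→g→City (+1); total 7.
Path Plant→h→City (+1); total 8.
Path Plant→j→City (+1); total 9.
No residual Plant→City path; max flow = 9.
Certifying cut of size 9: {Plant→City, Plant→a, Plant→e, b→City, d→City, f→City, g→City, h→City, j→City}.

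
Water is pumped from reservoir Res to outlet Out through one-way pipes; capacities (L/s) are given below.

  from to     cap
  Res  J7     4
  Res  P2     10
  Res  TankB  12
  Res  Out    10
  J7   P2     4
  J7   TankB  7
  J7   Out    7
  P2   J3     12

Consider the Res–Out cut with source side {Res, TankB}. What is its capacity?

24

Edges leaving {Res, TankB}: Res→J7 (4), Res→P2 (10), Res→Out (10).
Cut capacity = 4 + 10 + 10 = 24.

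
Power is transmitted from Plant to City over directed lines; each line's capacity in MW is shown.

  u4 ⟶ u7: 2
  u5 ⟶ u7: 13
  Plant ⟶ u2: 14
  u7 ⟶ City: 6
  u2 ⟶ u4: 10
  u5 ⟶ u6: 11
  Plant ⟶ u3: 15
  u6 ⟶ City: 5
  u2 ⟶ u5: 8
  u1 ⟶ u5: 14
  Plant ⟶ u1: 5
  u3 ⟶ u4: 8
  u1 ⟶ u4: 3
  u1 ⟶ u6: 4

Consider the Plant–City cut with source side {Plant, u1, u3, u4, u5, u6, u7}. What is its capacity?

Edges leaving {Plant, u1, u3, u4, u5, u6, u7}: Plant→u2 (14), u6→City (5), u7→City (6).
Cut capacity = 14 + 5 + 6 = 25.

25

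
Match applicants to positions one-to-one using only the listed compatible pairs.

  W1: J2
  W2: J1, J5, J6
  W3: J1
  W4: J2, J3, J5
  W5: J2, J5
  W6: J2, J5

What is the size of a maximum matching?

Unit-capacity flow: source→left, listed edges, right→sink; max matching = max flow.
Augmenting path W1→J2 (+1); matched 1.
Augmenting path W2→J1 (+1); matched 2.
Augmenting path W4→J3 (+1); matched 3.
Augmenting path W5→J5 (+1); matched 4.
Augmenting path W3→J1→W2→J6 (+1); matched 5.
No augmenting path remains; maximum matching = 5.
König certificate: {W2, W3, W4, J2, J5} is a vertex cover of size 5 (every listed pair touches it), so no matching can be larger.

5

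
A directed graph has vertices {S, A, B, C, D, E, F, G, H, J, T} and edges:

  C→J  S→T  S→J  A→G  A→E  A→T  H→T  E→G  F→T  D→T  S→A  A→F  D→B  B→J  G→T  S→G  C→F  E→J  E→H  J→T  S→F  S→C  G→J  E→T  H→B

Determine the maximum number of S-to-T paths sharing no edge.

5

Assign every edge capacity 1; by Menger, the answer equals the max flow.
Path S→T (+1); total 1.
Path S→A→T (+1); total 2.
Path S→F→T (+1); total 3.
Path S→G→T (+1); total 4.
Path S→J→T (+1); total 5.
No residual S→T path; max flow = 5.
Certifying cut of size 5: {F→T, J→T, S→A, S→G, S→T}.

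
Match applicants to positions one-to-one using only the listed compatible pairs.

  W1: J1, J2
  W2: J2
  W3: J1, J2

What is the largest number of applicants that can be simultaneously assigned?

2

Unit-capacity flow: source→left, listed edges, right→sink; max matching = max flow.
Augmenting path W1→J1 (+1); matched 1.
Augmenting path W2→J2 (+1); matched 2.
No augmenting path remains; maximum matching = 2.
König certificate: {J1, J2} is a vertex cover of size 2 (every listed pair touches it), so no matching can be larger.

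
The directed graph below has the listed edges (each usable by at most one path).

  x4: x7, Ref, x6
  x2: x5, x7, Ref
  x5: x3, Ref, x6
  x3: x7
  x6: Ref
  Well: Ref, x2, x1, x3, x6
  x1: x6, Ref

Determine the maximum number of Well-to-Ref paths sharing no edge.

Assign every edge capacity 1; by Menger, the answer equals the max flow.
Path Well→Ref (+1); total 1.
Path Well→x1→Ref (+1); total 2.
Path Well→x2→Ref (+1); total 3.
Path Well→x6→Ref (+1); total 4.
No residual Well→Ref path; max flow = 4.
Certifying cut of size 4: {Well→Ref, Well→x1, Well→x2, Well→x6}.

4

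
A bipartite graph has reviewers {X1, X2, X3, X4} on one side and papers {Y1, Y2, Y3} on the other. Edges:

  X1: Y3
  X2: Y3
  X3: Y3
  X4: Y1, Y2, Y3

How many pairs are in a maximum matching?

2

Unit-capacity flow: source→left, listed edges, right→sink; max matching = max flow.
Augmenting path X1→Y3 (+1); matched 1.
Augmenting path X4→Y1 (+1); matched 2.
No augmenting path remains; maximum matching = 2.
König certificate: {X4, Y3} is a vertex cover of size 2 (every listed pair touches it), so no matching can be larger.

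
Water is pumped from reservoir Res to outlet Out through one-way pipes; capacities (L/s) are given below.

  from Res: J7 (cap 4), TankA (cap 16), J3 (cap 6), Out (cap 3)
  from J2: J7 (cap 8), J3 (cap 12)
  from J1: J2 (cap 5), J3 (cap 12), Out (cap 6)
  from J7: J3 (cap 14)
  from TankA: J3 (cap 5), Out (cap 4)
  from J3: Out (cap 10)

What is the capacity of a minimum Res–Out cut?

Augment Res→Out: bottleneck 3, flow now 3.
Augment Res→TankA→Out: bottleneck 4, flow now 7.
Augment Res→J3→Out: bottleneck 6, flow now 13.
Augment Res→J7→J3→Out: bottleneck 4, flow now 17.
No augmenting path remains; maximum flow = 17.
By max-flow min-cut, the minimum cut capacity equals the max flow.
In the residual graph, reachable from Res: {Res, J7, TankA, J3}.
Min-cut edges: Res→Out (3), TankA→Out (4), J3→Out (10); capacity 3 + 4 + 10 = 17.

17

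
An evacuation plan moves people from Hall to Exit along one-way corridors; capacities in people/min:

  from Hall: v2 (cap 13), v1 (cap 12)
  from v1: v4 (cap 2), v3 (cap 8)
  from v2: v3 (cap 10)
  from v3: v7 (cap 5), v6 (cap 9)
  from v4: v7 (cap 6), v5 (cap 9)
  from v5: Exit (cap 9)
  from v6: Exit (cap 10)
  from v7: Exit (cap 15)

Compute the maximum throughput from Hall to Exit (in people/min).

16

Augment Hall→v1→v3→v6→Exit: bottleneck 8, flow now 8.
Augment Hall→v1→v4→v5→Exit: bottleneck 2, flow now 10.
Augment Hall→v2→v3→v6→Exit: bottleneck 1, flow now 11.
Augment Hall→v2→v3→v7→Exit: bottleneck 5, flow now 16.
No augmenting path remains; maximum flow = 16.
In the residual graph, reachable from Hall: {Hall, v1, v2, v3}.
Min-cut edges: v1→v4 (2), v3→v6 (9), v3→v7 (5); capacity 2 + 9 + 5 = 16.
This cut is saturated, so no flow can exceed 16.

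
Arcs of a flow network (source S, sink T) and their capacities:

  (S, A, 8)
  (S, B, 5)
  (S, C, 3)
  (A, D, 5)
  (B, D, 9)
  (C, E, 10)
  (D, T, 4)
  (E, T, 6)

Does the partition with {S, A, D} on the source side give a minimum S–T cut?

Given cut capacity: 5 + 3 + 4 = 12.
Augment S→A→D→T: bottleneck 4, flow now 4.
Augment S→C→E→T: bottleneck 3, flow now 7.
No augmenting path remains; maximum flow = 7.
In the residual graph, reachable from S: {S, A, B, D}.
Min-cut edges: S→C (3), D→T (4); capacity 3 + 4 = 7.
Cut capacity 12 exceeds the max flow 7, so it is not minimum.

No — its capacity is 12, but the minimum cut has capacity 7.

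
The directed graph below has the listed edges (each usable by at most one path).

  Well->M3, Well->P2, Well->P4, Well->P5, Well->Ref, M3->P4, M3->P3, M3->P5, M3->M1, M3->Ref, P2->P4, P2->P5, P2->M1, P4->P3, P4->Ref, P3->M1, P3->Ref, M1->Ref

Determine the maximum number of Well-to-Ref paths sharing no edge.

Assign every edge capacity 1; by Menger, the answer equals the max flow.
Path Well→Ref (+1); total 1.
Path Well→M3→Ref (+1); total 2.
Path Well→P4→Ref (+1); total 3.
Path Well→P2→M1→Ref (+1); total 4.
No residual Well→Ref path; max flow = 4.
Certifying cut of size 4: {Well→M3, Well→P2, Well→P4, Well→Ref}.

4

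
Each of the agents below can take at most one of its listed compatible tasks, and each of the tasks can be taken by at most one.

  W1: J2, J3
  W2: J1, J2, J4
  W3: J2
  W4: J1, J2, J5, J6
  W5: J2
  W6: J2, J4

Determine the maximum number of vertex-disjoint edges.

Unit-capacity flow: source→left, listed edges, right→sink; max matching = max flow.
Augmenting path W1→J2 (+1); matched 1.
Augmenting path W2→J1 (+1); matched 2.
Augmenting path W4→J5 (+1); matched 3.
Augmenting path W6→J4 (+1); matched 4.
Augmenting path W3→J2→W1→J3 (+1); matched 5.
No augmenting path remains; maximum matching = 5.
König certificate: {W1, W2, W4, W6, J2} is a vertex cover of size 5 (every listed pair touches it), so no matching can be larger.

5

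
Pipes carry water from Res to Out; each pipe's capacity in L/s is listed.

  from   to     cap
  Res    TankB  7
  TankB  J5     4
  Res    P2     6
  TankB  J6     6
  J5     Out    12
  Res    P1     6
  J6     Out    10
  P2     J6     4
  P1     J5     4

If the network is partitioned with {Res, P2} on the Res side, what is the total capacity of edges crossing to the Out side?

Edges leaving {Res, P2}: Res→P1 (6), Res→TankB (7), P2→J6 (4).
Cut capacity = 6 + 7 + 4 = 17.

17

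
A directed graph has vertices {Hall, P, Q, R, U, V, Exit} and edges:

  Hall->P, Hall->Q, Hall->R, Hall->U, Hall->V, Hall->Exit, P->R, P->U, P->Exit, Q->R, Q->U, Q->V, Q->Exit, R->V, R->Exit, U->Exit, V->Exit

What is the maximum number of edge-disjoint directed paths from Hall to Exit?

6

Assign every edge capacity 1; by Menger, the answer equals the max flow.
Path Hall→Exit (+1); total 1.
Path Hall→P→Exit (+1); total 2.
Path Hall→Q→Exit (+1); total 3.
Path Hall→R→Exit (+1); total 4.
Path Hall→U→Exit (+1); total 5.
Path Hall→V→Exit (+1); total 6.
No residual Hall→Exit path; max flow = 6.
Certifying cut of size 6: {Hall→Exit, Hall→P, Hall→Q, Hall→R, Hall→U, Hall→V}.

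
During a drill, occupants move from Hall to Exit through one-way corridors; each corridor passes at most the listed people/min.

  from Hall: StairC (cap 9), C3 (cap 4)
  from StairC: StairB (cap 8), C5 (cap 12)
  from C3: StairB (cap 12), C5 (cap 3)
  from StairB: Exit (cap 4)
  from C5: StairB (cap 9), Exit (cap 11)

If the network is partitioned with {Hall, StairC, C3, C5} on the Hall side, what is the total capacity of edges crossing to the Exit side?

Edges leaving {Hall, StairC, C3, C5}: StairC→StairB (8), C3→StairB (12), C5→StairB (9), C5→Exit (11).
Cut capacity = 8 + 12 + 9 + 11 = 40.

40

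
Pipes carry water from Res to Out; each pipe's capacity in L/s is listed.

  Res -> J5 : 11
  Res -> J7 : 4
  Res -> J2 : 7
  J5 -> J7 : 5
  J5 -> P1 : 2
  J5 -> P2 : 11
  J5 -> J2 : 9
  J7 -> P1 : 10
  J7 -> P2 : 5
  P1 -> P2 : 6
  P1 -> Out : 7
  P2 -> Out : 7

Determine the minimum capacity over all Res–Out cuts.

14

Augment Res→J5→P1→Out: bottleneck 2, flow now 2.
Augment Res→J5→P2→Out: bottleneck 7, flow now 9.
Augment Res→J7→P1→Out: bottleneck 4, flow now 13.
Augment Res→J5→J7→P1→Out: bottleneck 1, flow now 14.
No augmenting path remains; maximum flow = 14.
By max-flow min-cut, the minimum cut capacity equals the max flow.
In the residual graph, reachable from Res: {Res, J5, J7, P1, P2, J2}.
Min-cut edges: P1→Out (7), P2→Out (7); capacity 7 + 7 = 14.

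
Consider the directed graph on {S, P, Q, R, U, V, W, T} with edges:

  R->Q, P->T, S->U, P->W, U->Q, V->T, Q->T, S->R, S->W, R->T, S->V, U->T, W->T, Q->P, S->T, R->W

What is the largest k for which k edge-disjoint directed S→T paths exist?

Assign every edge capacity 1; by Menger, the answer equals the max flow.
Path S→T (+1); total 1.
Path S→R→T (+1); total 2.
Path S→U→T (+1); total 3.
Path S→V→T (+1); total 4.
Path S→W→T (+1); total 5.
No residual S→T path; max flow = 5.
Certifying cut of size 5: {S→R, S→T, S→U, S→V, S→W}.

5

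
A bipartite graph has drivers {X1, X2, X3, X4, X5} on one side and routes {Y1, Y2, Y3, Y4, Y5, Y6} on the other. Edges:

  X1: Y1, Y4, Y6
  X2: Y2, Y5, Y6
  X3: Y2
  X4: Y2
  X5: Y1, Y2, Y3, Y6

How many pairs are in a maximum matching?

Unit-capacity flow: source→left, listed edges, right→sink; max matching = max flow.
Augmenting path X1→Y1 (+1); matched 1.
Augmenting path X2→Y2 (+1); matched 2.
Augmenting path X5→Y3 (+1); matched 3.
Augmenting path X3→Y2→X2→Y5 (+1); matched 4.
No augmenting path remains; maximum matching = 4.
König certificate: {X1, X2, X5, Y2} is a vertex cover of size 4 (every listed pair touches it), so no matching can be larger.

4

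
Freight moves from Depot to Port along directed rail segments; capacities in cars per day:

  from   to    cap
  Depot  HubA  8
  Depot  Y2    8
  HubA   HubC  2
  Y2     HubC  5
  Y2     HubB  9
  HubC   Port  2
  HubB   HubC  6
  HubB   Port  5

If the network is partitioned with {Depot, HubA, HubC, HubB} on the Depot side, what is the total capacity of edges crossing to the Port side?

15

Edges leaving {Depot, HubA, HubC, HubB}: Depot→Y2 (8), HubC→Port (2), HubB→Port (5).
Cut capacity = 8 + 2 + 5 = 15.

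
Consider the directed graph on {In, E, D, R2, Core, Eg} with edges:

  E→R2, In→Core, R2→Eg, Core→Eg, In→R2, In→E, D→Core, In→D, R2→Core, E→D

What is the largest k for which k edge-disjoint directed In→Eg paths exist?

2

Assign every edge capacity 1; by Menger, the answer equals the max flow.
Path In→R2→Eg (+1); total 1.
Path In→Core→Eg (+1); total 2.
No residual In→Eg path; max flow = 2.
Certifying cut of size 2: {Core→Eg, R2→Eg}.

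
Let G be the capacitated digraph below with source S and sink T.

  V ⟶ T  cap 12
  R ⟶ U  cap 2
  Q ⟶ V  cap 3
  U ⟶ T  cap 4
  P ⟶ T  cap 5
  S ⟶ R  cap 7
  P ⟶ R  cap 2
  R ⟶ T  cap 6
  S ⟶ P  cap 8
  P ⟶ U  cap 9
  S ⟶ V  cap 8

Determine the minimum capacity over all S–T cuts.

Augment S→P→T: bottleneck 5, flow now 5.
Augment S→R→T: bottleneck 6, flow now 11.
Augment S→V→T: bottleneck 8, flow now 19.
Augment S→P→U→T: bottleneck 3, flow now 22.
Augment S→R→U→T: bottleneck 1, flow now 23.
No augmenting path remains; maximum flow = 23.
By max-flow min-cut, the minimum cut capacity equals the max flow.
In the residual graph, reachable from S: {S}.
Min-cut edges: S→P (8), S→R (7), S→V (8); capacity 8 + 7 + 8 = 23.

23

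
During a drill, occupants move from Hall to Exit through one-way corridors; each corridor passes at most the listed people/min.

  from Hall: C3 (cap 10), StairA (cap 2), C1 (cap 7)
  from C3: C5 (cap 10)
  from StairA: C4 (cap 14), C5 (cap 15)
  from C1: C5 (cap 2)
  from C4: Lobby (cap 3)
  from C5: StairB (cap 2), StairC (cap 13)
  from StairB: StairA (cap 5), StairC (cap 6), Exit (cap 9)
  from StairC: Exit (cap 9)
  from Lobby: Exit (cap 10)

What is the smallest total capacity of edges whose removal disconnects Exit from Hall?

13

Augment Hall→C3→C5→StairB→Exit: bottleneck 2, flow now 2.
Augment Hall→C3→C5→StairC→Exit: bottleneck 8, flow now 10.
Augment Hall→StairA→C4→Lobby→Exit: bottleneck 2, flow now 12.
Augment Hall→C1→C5→StairC→Exit: bottleneck 1, flow now 13.
No augmenting path remains; maximum flow = 13.
By max-flow min-cut, the minimum cut capacity equals the max flow.
In the residual graph, reachable from Hall: {Hall, C3, C1, C5, StairC}.
Min-cut edges: Hall→StairA (2), C5→StairB (2), StairC→Exit (9); capacity 2 + 2 + 9 = 13.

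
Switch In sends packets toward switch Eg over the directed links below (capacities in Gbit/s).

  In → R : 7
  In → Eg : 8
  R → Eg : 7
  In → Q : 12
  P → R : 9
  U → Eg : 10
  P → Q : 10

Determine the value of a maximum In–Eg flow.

15

Augment In→Eg: bottleneck 8, flow now 8.
Augment In→R→Eg: bottleneck 7, flow now 15.
No augmenting path remains; maximum flow = 15.
In the residual graph, reachable from In: {In, Q}.
Min-cut edges: In→R (7), In→Eg (8); capacity 7 + 8 = 15.
This cut is saturated, so no flow can exceed 15.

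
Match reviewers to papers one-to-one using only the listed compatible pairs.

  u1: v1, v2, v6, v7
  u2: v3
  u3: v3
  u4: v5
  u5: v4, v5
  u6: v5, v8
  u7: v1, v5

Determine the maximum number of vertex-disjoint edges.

Unit-capacity flow: source→left, listed edges, right→sink; max matching = max flow.
Augmenting path u1→v1 (+1); matched 1.
Augmenting path u2→v3 (+1); matched 2.
Augmenting path u4→v5 (+1); matched 3.
Augmenting path u5→v4 (+1); matched 4.
Augmenting path u6→v8 (+1); matched 5.
Augmenting path u7→v1→u1→v2 (+1); matched 6.
No augmenting path remains; maximum matching = 6.
König certificate: {u1, u4, u5, u6, u7, v3} is a vertex cover of size 6 (every listed pair touches it), so no matching can be larger.

6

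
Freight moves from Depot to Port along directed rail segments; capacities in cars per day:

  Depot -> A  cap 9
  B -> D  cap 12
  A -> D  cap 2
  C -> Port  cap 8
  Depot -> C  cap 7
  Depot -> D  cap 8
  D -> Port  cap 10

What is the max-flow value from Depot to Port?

17

Augment Depot→C→Port: bottleneck 7, flow now 7.
Augment Depot→D→Port: bottleneck 8, flow now 15.
Augment Depot→A→D→Port: bottleneck 2, flow now 17.
No augmenting path remains; maximum flow = 17.
In the residual graph, reachable from Depot: {Depot, A}.
Min-cut edges: Depot→C (7), Depot→D (8), A→D (2); capacity 7 + 8 + 2 = 17.
This cut is saturated, so no flow can exceed 17.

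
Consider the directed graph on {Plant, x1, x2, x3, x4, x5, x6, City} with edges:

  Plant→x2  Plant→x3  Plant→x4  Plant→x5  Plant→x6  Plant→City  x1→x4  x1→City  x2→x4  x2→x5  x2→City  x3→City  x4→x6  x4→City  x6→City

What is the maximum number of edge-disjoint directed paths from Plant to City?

5

Assign every edge capacity 1; by Menger, the answer equals the max flow.
Path Plant→City (+1); total 1.
Path Plant→x2→City (+1); total 2.
Path Plant→x3→City (+1); total 3.
Path Plant→x4→City (+1); total 4.
Path Plant→x6→City (+1); total 5.
No residual Plant→City path; max flow = 5.
Certifying cut of size 5: {Plant→City, Plant→x2, Plant→x3, Plant→x4, Plant→x6}.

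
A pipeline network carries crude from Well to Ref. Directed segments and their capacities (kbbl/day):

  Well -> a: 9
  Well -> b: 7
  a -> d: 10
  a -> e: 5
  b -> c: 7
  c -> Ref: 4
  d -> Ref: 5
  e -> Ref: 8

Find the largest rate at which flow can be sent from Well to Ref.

Augment Well→a→d→Ref: bottleneck 5, flow now 5.
Augment Well→a→e→Ref: bottleneck 4, flow now 9.
Augment Well→b→c→Ref: bottleneck 4, flow now 13.
No augmenting path remains; maximum flow = 13.
In the residual graph, reachable from Well: {Well, b, c}.
Min-cut edges: Well→a (9), c→Ref (4); capacity 9 + 4 = 13.
This cut is saturated, so no flow can exceed 13.

13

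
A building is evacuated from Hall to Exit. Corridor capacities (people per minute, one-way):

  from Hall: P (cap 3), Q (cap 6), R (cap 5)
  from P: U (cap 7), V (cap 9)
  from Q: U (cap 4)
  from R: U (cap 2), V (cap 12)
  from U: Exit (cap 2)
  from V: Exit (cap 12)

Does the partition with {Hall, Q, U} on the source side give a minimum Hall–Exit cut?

Yes — it is a minimum cut (capacity 10).

Given cut capacity: 3 + 5 + 2 = 10.
Augment Hall→P→U→Exit: bottleneck 2, flow now 2.
Augment Hall→P→V→Exit: bottleneck 1, flow now 3.
Augment Hall→R→V→Exit: bottleneck 5, flow now 8.
Augment Hall→Q→U→P→V→Exit: bottleneck 2, flow now 10. (uses reverse residual edge)
No augmenting path remains; maximum flow = 10.
Cut capacity 10 equals the max flow, so it is a minimum cut.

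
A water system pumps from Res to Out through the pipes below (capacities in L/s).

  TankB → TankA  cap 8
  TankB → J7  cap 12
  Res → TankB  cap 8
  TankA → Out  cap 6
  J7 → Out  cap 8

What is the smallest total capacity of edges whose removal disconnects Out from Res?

8

Augment Res→TankB→TankA→Out: bottleneck 6, flow now 6.
Augment Res→TankB→J7→Out: bottleneck 2, flow now 8.
No augmenting path remains; maximum flow = 8.
By max-flow min-cut, the minimum cut capacity equals the max flow.
In the residual graph, reachable from Res: {Res}.
Min-cut edges: Res→TankB (8); capacity 8 = 8.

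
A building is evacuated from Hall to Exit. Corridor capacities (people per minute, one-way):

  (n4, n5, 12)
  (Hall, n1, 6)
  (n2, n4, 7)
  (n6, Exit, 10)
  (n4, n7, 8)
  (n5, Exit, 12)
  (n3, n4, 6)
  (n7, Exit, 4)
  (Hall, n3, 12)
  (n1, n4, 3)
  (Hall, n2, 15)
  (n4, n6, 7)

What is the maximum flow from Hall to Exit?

16

Augment Hall→n1→n4→n5→Exit: bottleneck 3, flow now 3.
Augment Hall→n2→n4→n5→Exit: bottleneck 7, flow now 10.
Augment Hall→n3→n4→n5→Exit: bottleneck 2, flow now 12.
Augment Hall→n3→n4→n6→Exit: bottleneck 4, flow now 16.
No augmenting path remains; maximum flow = 16.
In the residual graph, reachable from Hall: {Hall, n1, n2, n3}.
Min-cut edges: n1→n4 (3), n2→n4 (7), n3→n4 (6); capacity 3 + 7 + 6 = 16.
This cut is saturated, so no flow can exceed 16.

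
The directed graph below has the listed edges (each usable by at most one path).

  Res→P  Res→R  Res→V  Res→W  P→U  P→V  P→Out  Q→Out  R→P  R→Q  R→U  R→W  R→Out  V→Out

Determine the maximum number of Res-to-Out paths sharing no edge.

3

Assign every edge capacity 1; by Menger, the answer equals the max flow.
Path Res→P→Out (+1); total 1.
Path Res→R→Out (+1); total 2.
Path Res→V→Out (+1); total 3.
No residual Res→Out path; max flow = 3.
Certifying cut of size 3: {Res→P, Res→R, Res→V}.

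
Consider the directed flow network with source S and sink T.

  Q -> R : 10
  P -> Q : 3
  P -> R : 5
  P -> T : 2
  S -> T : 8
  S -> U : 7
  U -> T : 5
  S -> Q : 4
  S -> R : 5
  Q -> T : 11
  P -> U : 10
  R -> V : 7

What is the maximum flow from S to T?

Augment S→T: bottleneck 8, flow now 8.
Augment S→Q→T: bottleneck 4, flow now 12.
Augment S→U→T: bottleneck 5, flow now 17.
No augmenting path remains; maximum flow = 17.
In the residual graph, reachable from S: {S, R, U, V}.
Min-cut edges: S→Q (4), S→T (8), U→T (5); capacity 4 + 8 + 5 = 17.
This cut is saturated, so no flow can exceed 17.

17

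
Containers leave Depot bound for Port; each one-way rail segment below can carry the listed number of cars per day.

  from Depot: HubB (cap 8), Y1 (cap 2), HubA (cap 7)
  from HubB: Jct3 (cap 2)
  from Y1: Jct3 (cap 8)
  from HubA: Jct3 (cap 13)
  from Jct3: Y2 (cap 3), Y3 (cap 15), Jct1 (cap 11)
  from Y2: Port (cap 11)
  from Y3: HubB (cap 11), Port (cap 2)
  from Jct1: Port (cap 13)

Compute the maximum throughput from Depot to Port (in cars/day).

Augment Depot→HubB→Jct3→Y2→Port: bottleneck 2, flow now 2.
Augment Depot→Y1→Jct3→Y2→Port: bottleneck 1, flow now 3.
Augment Depot→Y1→Jct3→Y3→Port: bottleneck 1, flow now 4.
Augment Depot→HubA→Jct3→Y3→Port: bottleneck 1, flow now 5.
Augment Depot→HubA→Jct3→Jct1→Port: bottleneck 6, flow now 11.
No augmenting path remains; maximum flow = 11.
In the residual graph, reachable from Depot: {Depot, HubB}.
Min-cut edges: Depot→Y1 (2), Depot→HubA (7), HubB→Jct3 (2); capacity 2 + 7 + 2 = 11.
This cut is saturated, so no flow can exceed 11.

11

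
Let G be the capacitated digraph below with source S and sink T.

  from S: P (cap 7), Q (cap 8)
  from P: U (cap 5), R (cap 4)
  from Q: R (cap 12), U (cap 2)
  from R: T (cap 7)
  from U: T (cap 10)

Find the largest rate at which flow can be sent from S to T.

Augment S→P→R→T: bottleneck 4, flow now 4.
Augment S→P→U→T: bottleneck 3, flow now 7.
Augment S→Q→R→T: bottleneck 3, flow now 10.
Augment S→Q→U→T: bottleneck 2, flow now 12.
Augment S→Q→R→P→U→T: bottleneck 2, flow now 14. (uses reverse residual edge)
No augmenting path remains; maximum flow = 14.
In the residual graph, reachable from S: {S, P, Q, R}.
Min-cut edges: P→U (5), Q→U (2), R→T (7); capacity 5 + 2 + 7 = 14.
This cut is saturated, so no flow can exceed 14.

14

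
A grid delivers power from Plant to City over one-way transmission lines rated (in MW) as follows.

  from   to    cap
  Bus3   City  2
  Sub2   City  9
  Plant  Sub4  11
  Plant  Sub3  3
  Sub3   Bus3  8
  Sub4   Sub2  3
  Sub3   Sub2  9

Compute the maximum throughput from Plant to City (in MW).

6

Augment Plant→Sub3→Bus3→City: bottleneck 2, flow now 2.
Augment Plant→Sub3→Sub2→City: bottleneck 1, flow now 3.
Augment Plant→Sub4→Sub2→City: bottleneck 3, flow now 6.
No augmenting path remains; maximum flow = 6.
In the residual graph, reachable from Plant: {Plant, Sub4}.
Min-cut edges: Plant→Sub3 (3), Sub4→Sub2 (3); capacity 3 + 3 = 6.
This cut is saturated, so no flow can exceed 6.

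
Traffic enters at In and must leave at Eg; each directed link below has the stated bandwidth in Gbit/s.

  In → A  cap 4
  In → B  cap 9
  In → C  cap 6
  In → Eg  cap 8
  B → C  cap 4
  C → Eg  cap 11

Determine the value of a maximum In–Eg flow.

18

Augment In→Eg: bottleneck 8, flow now 8.
Augment In→C→Eg: bottleneck 6, flow now 14.
Augment In→B→C→Eg: bottleneck 4, flow now 18.
No augmenting path remains; maximum flow = 18.
In the residual graph, reachable from In: {In, A, B}.
Min-cut edges: In→C (6), In→Eg (8), B→C (4); capacity 6 + 8 + 4 = 18.
This cut is saturated, so no flow can exceed 18.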